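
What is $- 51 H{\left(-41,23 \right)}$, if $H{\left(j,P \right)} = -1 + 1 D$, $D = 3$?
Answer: $-102$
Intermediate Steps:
$H{\left(j,P \right)} = 2$ ($H{\left(j,P \right)} = -1 + 1 \cdot 3 = -1 + 3 = 2$)
$- 51 H{\left(-41,23 \right)} = \left(-51\right) 2 = -102$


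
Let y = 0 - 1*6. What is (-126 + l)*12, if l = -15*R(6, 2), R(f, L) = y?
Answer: -432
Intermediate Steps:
y = -6 (y = 0 - 6 = -6)
R(f, L) = -6
l = 90 (l = -15*(-6) = 90)
(-126 + l)*12 = (-126 + 90)*12 = -36*12 = -432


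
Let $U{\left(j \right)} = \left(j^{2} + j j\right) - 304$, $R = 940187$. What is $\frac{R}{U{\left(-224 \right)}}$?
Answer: $\frac{940187}{100048} \approx 9.3974$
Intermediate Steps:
$U{\left(j \right)} = -304 + 2 j^{2}$ ($U{\left(j \right)} = \left(j^{2} + j^{2}\right) - 304 = 2 j^{2} - 304 = -304 + 2 j^{2}$)
$\frac{R}{U{\left(-224 \right)}} = \frac{940187}{-304 + 2 \left(-224\right)^{2}} = \frac{940187}{-304 + 2 \cdot 50176} = \frac{940187}{-304 + 100352} = \frac{940187}{100048}$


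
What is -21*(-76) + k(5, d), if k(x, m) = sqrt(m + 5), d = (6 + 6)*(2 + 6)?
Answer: 1596 + sqrt(101) ≈ 1606.1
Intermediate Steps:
d = 96 (d = 12*8 = 96)
k(x, m) = sqrt(5 + m)
-21*(-76) + k(5, d) = -21*(-76) + sqrt(5 + 96) = 1596 + sqrt(101)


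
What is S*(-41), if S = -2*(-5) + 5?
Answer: -615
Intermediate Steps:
S = 15 (S = 10 + 5 = 15)
S*(-41) = 15*(-41) = -615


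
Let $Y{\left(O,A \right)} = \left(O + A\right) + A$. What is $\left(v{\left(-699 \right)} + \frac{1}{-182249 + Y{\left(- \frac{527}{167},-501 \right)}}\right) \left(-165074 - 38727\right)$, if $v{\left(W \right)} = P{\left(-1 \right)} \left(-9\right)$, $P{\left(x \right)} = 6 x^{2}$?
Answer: $\frac{336798708529543}{30603444} \approx 1.1005 \cdot 10^{7}$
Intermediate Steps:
$Y{\left(O,A \right)} = O + 2 A$ ($Y{\left(O,A \right)} = \left(A + O\right) + A = O + 2 A$)
$v{\left(W \right)} = -54$ ($v{\left(W \right)} = 6 \left(-1\right)^{2} \left(-9\right) = 6 \cdot 1 \left(-9\right) = 6 \left(-9\right) = -54$)
$\left(v{\left(-699 \right)} + \frac{1}{-182249 + Y{\left(- \frac{527}{167},-501 \right)}}\right) \left(-165074 - 38727\right) = \left(-54 + \frac{1}{-182249 - \left(1002 + \frac{527}{167}\right)}\right) \left(-165074 - 38727\right) = \left(-54 + \frac{1}{-182249 - \frac{167861}{167}}\right) \left(-203801\right) = \left(-54 + \frac{1}{- \frac{30603444}{167}}\right) \left(-203801\right) = \left(-54 - \frac{167}{30603444}\right) \left(-203801\right) = \left(- \frac{1652586143}{30603444}\right) \left(-203801\right) = \frac{336798708529543}{30603444}$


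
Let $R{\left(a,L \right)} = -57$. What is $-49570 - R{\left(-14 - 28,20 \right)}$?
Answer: $-49513$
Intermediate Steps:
$-49570 - R{\left(-14 - 28,20 \right)} = -49570 - -57 = -49570 + 57 = -49513$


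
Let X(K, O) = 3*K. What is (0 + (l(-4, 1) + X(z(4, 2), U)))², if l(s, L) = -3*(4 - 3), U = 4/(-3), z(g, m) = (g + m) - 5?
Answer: 0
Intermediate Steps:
z(g, m) = -5 + g + m
U = -4/3 (U = 4*(-⅓) = -4/3 ≈ -1.3333)
l(s, L) = -3 (l(s, L) = -3*1 = -3)
(0 + (l(-4, 1) + X(z(4, 2), U)))² = (0 + (-3 + 3*(-5 + 4 + 2)))² = (0 + (-3 + 3*1))² = (0 + (-3 + 3))² = (0 + 0)² = 0² = 0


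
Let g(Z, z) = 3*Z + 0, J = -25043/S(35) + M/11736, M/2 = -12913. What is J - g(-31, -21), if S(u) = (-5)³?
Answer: 213553699/733500 ≈ 291.14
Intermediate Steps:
M = -25826 (M = 2*(-12913) = -25826)
S(u) = -125
J = 145338199/733500 (J = -25043/(-125) - 25826/11736 = -25043*(-1/125) - 25826*1/11736 = 25043/125 - 12913/5868 = 145338199/733500 ≈ 198.14)
g(Z, z) = 3*Z
J - g(-31, -21) = 145338199/733500 - 3*(-31) = 145338199/733500 - 1*(-93) = 145338199/733500 + 93 = 213553699/733500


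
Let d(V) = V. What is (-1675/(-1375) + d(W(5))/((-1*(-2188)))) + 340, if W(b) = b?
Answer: 41062471/120340 ≈ 341.22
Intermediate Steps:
(-1675/(-1375) + d(W(5))/((-1*(-2188)))) + 340 = (-1675/(-1375) + 5/((-1*(-2188)))) + 340 = (-1675*(-1/1375) + 5/2188) + 340 = (67/55 + 5*(1/2188)) + 340 = (67/55 + 5/2188) + 340 = 146871/120340 + 340 = 41062471/120340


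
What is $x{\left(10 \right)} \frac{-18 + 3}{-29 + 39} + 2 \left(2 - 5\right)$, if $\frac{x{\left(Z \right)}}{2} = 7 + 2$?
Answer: $-33$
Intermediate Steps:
$x{\left(Z \right)} = 18$ ($x{\left(Z \right)} = 2 \left(7 + 2\right) = 2 \cdot 9 = 18$)
$x{\left(10 \right)} \frac{-18 + 3}{-29 + 39} + 2 \left(2 - 5\right) = 18 \frac{-18 + 3}{-29 + 39} + 2 \left(2 - 5\right) = 18 \left(- \frac{15}{10}\right) + 2 \left(-3\right) = 18 \left(\left(-15\right) \frac{1}{10}\right) - 6 = 18 \left(- \frac{3}{2}\right) - 6 = -27 - 6 = -33$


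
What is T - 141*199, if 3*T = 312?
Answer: -27955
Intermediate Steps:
T = 104 (T = (⅓)*312 = 104)
T - 141*199 = 104 - 141*199 = 104 - 28059 = -27955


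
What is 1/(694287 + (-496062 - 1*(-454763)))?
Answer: 1/652988 ≈ 1.5314e-6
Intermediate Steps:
1/(694287 + (-496062 - 1*(-454763))) = 1/(694287 + (-496062 + 454763)) = 1/(694287 - 41299) = 1/652988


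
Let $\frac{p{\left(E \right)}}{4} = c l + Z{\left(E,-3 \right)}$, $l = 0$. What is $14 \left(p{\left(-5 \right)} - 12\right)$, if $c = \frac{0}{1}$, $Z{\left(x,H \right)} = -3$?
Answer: $-336$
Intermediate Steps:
$c = 0$ ($c = 0 \cdot 1 = 0$)
$p{\left(E \right)} = -12$ ($p{\left(E \right)} = 4 \left(0 \cdot 0 - 3\right) = 4 \left(0 - 3\right) = 4 \left(-3\right) = -12$)
$14 \left(p{\left(-5 \right)} - 12\right) = 14 \left(-12 - 12\right) = 14 \left(-24\right) = -336$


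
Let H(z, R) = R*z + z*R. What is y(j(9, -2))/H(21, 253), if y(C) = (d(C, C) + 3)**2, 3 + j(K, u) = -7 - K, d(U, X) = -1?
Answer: 2/5313 ≈ 0.00037643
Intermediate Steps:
j(K, u) = -10 - K (j(K, u) = -3 + (-7 - K) = -10 - K)
y(C) = 4 (y(C) = (-1 + 3)**2 = 2**2 = 4)
H(z, R) = 2*R*z (H(z, R) = R*z + R*z = 2*R*z)
y(j(9, -2))/H(21, 253) = 4/((2*253*21)) = 4/10626 = 4*(1/10626) = 2/5313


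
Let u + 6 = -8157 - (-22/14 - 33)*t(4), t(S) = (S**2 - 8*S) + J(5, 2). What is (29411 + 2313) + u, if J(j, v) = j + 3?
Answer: 162991/7 ≈ 23284.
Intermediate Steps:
J(j, v) = 3 + j
t(S) = 8 + S**2 - 8*S (t(S) = (S**2 - 8*S) + (3 + 5) = (S**2 - 8*S) + 8 = 8 + S**2 - 8*S)
u = -59077/7 (u = -6 + (-8157 - (-22/14 - 33)*(8 + 4**2 - 8*4)) = -6 + (-8157 - (-22*1/14 - 33)*(8 + 16 - 32)) = -6 + (-8157 - (-11/7 - 33)*(-8)) = -6 + (-8157 - (-242)*(-8)/7) = -6 + (-8157 - 1*1936/7) = -6 + (-8157 - 1936/7) = -6 - 59035/7 = -59077/7 ≈ -8439.6)
(29411 + 2313) + u = (29411 + 2313) - 59077/7 = 31724 - 59077/7 = 162991/7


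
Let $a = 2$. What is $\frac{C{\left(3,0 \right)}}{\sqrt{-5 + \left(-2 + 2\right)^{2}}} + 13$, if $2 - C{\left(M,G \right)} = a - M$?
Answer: $13 - \frac{3 i \sqrt{5}}{5} \approx 13.0 - 1.3416 i$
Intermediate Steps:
$C{\left(M,G \right)} = M$ ($C{\left(M,G \right)} = 2 - \left(2 - M\right) = 2 + \left(-2 + M\right) = M$)
$\frac{C{\left(3,0 \right)}}{\sqrt{-5 + \left(-2 + 2\right)^{2}}} + 13 = \frac{1}{\sqrt{-5 + \left(-2 + 2\right)^{2}}} \cdot 3 + 13 = \frac{1}{\sqrt{-5 + 0^{2}}} \cdot 3 + 13 = \frac{1}{\sqrt{-5 + 0}} \cdot 3 + 13 = \frac{1}{\sqrt{-5}} \cdot 3 + 13 = \frac{1}{i \sqrt{5}} \cdot 3 + 13 = - \frac{i \sqrt{5}}{5} \cdot 3 + 13 = - \frac{3 i \sqrt{5}}{5} + 13 = 13 - \frac{3 i \sqrt{5}}{5}$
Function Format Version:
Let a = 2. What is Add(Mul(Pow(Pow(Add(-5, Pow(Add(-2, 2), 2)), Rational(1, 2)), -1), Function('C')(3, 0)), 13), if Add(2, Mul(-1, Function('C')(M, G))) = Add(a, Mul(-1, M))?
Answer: Add(13, Mul(Rational(-3, 5), I, Pow(5, Rational(1, 2)))) ≈ Add(13.000, Mul(-1.3416, I))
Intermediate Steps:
Function('C')(M, G) = M (Function('C')(M, G) = Add(2, Mul(-1, Add(2, Mul(-1, M)))) = Add(2, Add(-2, M)) = M)
Add(Mul(Pow(Pow(Add(-5, Pow(Add(-2, 2), 2)), Rational(1, 2)), -1), Function('C')(3, 0)), 13) = Add(Mul(Pow(Pow(Add(-5, Pow(Add(-2, 2), 2)), Rational(1, 2)), -1), 3), 13) = Add(Mul(Pow(Pow(Add(-5, Pow(0, 2)), Rational(1, 2)), -1), 3), 13) = Add(Mul(Pow(Pow(Add(-5, 0), Rational(1, 2)), -1), 3), 13) = Add(Mul(Pow(Pow(-5, Rational(1, 2)), -1), 3), 13) = Add(Mul(Pow(Mul(I, Pow(5, Rational(1, 2))), -1), 3), 13) = Add(Mul(Mul(Rational(-1, 5), I, Pow(5, Rational(1, 2))), 3), 13) = Add(Mul(Rational(-3, 5), I, Pow(5, Rational(1, 2))), 13) = Add(13, Mul(Rational(-3, 5), I, Pow(5, Rational(1, 2))))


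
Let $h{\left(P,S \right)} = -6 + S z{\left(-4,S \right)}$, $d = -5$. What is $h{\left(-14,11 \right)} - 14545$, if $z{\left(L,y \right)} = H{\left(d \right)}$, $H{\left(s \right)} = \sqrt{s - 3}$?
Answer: $-14551 + 22 i \sqrt{2} \approx -14551.0 + 31.113 i$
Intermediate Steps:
$H{\left(s \right)} = \sqrt{-3 + s}$
$z{\left(L,y \right)} = 2 i \sqrt{2}$ ($z{\left(L,y \right)} = \sqrt{-3 - 5} = \sqrt{-8} = 2 i \sqrt{2}$)
$h{\left(P,S \right)} = -6 + 2 i S \sqrt{2}$ ($h{\left(P,S \right)} = -6 + S 2 i \sqrt{2} = -6 + 2 i S \sqrt{2}$)
$h{\left(-14,11 \right)} - 14545 = \left(-6 + 2 i 11 \sqrt{2}\right) - 14545 = \left(-6 + 22 i \sqrt{2}\right) - 14545 = -14551 + 22 i \sqrt{2}$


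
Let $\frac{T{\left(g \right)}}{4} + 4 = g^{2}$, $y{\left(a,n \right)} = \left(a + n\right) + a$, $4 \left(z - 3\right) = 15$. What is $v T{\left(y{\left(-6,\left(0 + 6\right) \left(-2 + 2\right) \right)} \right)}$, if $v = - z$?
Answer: $-3780$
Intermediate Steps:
$z = \frac{27}{4}$ ($z = 3 + \frac{1}{4} \cdot 15 = 3 + \frac{15}{4} = \frac{27}{4} \approx 6.75$)
$y{\left(a,n \right)} = n + 2 a$
$v = - \frac{27}{4}$ ($v = \left(-1\right) \frac{27}{4} = - \frac{27}{4} \approx -6.75$)
$T{\left(g \right)} = -16 + 4 g^{2}$
$v T{\left(y{\left(-6,\left(0 + 6\right) \left(-2 + 2\right) \right)} \right)} = - \frac{27 \left(-16 + 4 \left(\left(0 + 6\right) \left(-2 + 2\right) + 2 \left(-6\right)\right)^{2}\right)}{4} = - \frac{27 \left(-16 + 4 \left(6 \cdot 0 - 12\right)^{2}\right)}{4} = - \frac{27 \left(-16 + 4 \left(0 - 12\right)^{2}\right)}{4} = - \frac{27 \left(-16 + 4 \left(-12\right)^{2}\right)}{4} = - \frac{27 \left(-16 + 4 \cdot 144\right)}{4} = - \frac{27 \left(-16 + 576\right)}{4} = \left(- \frac{27}{4}\right) 560 = -3780$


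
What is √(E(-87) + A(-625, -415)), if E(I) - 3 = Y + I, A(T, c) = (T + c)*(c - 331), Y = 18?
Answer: √775774 ≈ 880.78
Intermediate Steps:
A(T, c) = (-331 + c)*(T + c) (A(T, c) = (T + c)*(-331 + c) = (-331 + c)*(T + c))
E(I) = 21 + I (E(I) = 3 + (18 + I) = 21 + I)
√(E(-87) + A(-625, -415)) = √((21 - 87) + ((-415)² - 331*(-625) - 331*(-415) - 625*(-415))) = √(-66 + (172225 + 206875 + 137365 + 259375)) = √(-66 + 775840) = √775774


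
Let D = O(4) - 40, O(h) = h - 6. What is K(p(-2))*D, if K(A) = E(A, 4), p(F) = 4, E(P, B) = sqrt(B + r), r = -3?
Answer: -42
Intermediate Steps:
O(h) = -6 + h
E(P, B) = sqrt(-3 + B) (E(P, B) = sqrt(B - 3) = sqrt(-3 + B))
K(A) = 1 (K(A) = sqrt(-3 + 4) = sqrt(1) = 1)
D = -42 (D = (-6 + 4) - 40 = -2 - 40 = -42)
K(p(-2))*D = 1*(-42) = -42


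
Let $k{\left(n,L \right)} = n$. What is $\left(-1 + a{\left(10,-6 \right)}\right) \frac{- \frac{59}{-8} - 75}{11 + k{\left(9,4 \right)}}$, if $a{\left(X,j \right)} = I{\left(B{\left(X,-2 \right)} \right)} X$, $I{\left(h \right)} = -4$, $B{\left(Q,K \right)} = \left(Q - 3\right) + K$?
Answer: $\frac{22181}{160} \approx 138.63$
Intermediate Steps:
$B{\left(Q,K \right)} = -3 + K + Q$ ($B{\left(Q,K \right)} = \left(-3 + Q\right) + K = -3 + K + Q$)
$a{\left(X,j \right)} = - 4 X$
$\left(-1 + a{\left(10,-6 \right)}\right) \frac{- \frac{59}{-8} - 75}{11 + k{\left(9,4 \right)}} = \left(-1 - 40\right) \frac{- \frac{59}{-8} - 75}{11 + 9} = \left(-1 - 40\right) \frac{\left(-59\right) \left(- \frac{1}{8}\right) - 75}{20} = - 41 \left(\frac{59}{8} - 75\right) \frac{1}{20} = - 41 \left(\left(- \frac{541}{8}\right) \frac{1}{20}\right) = \left(-41\right) \left(- \frac{541}{160}\right) = \frac{22181}{160}$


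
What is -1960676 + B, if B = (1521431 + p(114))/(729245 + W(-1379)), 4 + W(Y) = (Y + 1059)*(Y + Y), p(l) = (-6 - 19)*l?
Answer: -3160218018895/1611801 ≈ -1.9607e+6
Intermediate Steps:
p(l) = -25*l
W(Y) = -4 + 2*Y*(1059 + Y) (W(Y) = -4 + (Y + 1059)*(Y + Y) = -4 + (1059 + Y)*(2*Y) = -4 + 2*Y*(1059 + Y))
B = 1518581/1611801 (B = (1521431 - 25*114)/(729245 + (-4 + 2*(-1379)² + 2118*(-1379))) = (1521431 - 2850)/(729245 + (-4 + 2*1901641 - 2920722)) = 1518581/(729245 + (-4 + 3803282 - 2920722)) = 1518581/(729245 + 882556) = 1518581/1611801 ≈ 0.94216)
-1960676 + B = -1960676 + 1518581/1611801 = -3160218018895/1611801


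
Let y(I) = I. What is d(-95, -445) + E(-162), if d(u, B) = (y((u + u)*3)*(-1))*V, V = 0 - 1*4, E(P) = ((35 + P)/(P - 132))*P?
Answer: -115149/49 ≈ -2350.0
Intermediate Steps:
E(P) = P*(35 + P)/(-132 + P) (E(P) = ((35 + P)/(-132 + P))*P = P*(35 + P)/(-132 + P))
V = -4 (V = 0 - 4 = -4)
d(u, B) = 24*u (d(u, B) = (((u + u)*3)*(-1))*(-4) = (((2*u)*3)*(-1))*(-4) = ((6*u)*(-1))*(-4) = -6*u*(-4) = 24*u)
d(-95, -445) + E(-162) = 24*(-95) - 162*(35 - 162)/(-132 - 162) = -2280 - 162*(-127)/(-294) = -2280 - 162*(-1/294)*(-127) = -2280 - 3429/49 = -115149/49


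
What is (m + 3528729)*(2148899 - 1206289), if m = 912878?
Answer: 4186703174270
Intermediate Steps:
(m + 3528729)*(2148899 - 1206289) = (912878 + 3528729)*(2148899 - 1206289) = 4441607*942610 = 4186703174270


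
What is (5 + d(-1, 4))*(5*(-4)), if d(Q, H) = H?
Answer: -180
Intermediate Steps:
(5 + d(-1, 4))*(5*(-4)) = (5 + 4)*(5*(-4)) = 9*(-20) = -180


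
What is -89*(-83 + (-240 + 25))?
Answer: 26522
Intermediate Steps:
-89*(-83 + (-240 + 25)) = -89*(-83 - 215) = -89*(-298) = 26522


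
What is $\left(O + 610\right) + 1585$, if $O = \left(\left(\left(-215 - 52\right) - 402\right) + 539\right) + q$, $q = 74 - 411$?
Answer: $1728$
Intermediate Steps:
$q = -337$
$O = -467$ ($O = \left(\left(\left(-215 - 52\right) - 402\right) + 539\right) - 337 = \left(\left(-267 - 402\right) + 539\right) - 337 = \left(-669 + 539\right) - 337 = -130 - 337 = -467$)
$\left(O + 610\right) + 1585 = \left(-467 + 610\right) + 1585 = 143 + 1585 = 1728$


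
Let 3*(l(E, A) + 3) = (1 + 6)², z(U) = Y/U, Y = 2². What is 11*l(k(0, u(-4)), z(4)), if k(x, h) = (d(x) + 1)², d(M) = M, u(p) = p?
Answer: 440/3 ≈ 146.67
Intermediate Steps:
Y = 4
k(x, h) = (1 + x)² (k(x, h) = (x + 1)² = (1 + x)²)
z(U) = 4/U
l(E, A) = 40/3 (l(E, A) = -3 + (1 + 6)²/3 = -3 + (⅓)*7² = -3 + (⅓)*49 = -3 + 49/3 = 40/3)
11*l(k(0, u(-4)), z(4)) = 11*(40/3) = 440/3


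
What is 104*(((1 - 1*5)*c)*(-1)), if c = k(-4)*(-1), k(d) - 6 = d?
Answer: -832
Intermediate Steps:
k(d) = 6 + d
c = -2 (c = (6 - 4)*(-1) = 2*(-1) = -2)
104*(((1 - 1*5)*c)*(-1)) = 104*(((1 - 1*5)*(-2))*(-1)) = 104*(((1 - 5)*(-2))*(-1)) = 104*(-4*(-2)*(-1)) = 104*(8*(-1)) = 104*(-8) = -832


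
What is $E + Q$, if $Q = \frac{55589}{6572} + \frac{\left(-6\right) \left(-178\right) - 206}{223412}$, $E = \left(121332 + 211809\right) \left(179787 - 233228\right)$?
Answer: $- \frac{6535016987456110113}{367065916} \approx -1.7803 \cdot 10^{10}$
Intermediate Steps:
$E = -17803388181$ ($E = 333141 \left(-53441\right) = -17803388181$)
$Q = \frac{3106228683}{367065916}$ ($Q = 55589 \cdot \frac{1}{6572} + \left(1068 - 206\right) \frac{1}{223412} = \frac{55589}{6572} + 862 \cdot \frac{1}{223412} = \frac{55589}{6572} + \frac{431}{111706} = \frac{3106228683}{367065916} \approx 8.4623$)
$E + Q = -17803388181 + \frac{3106228683}{367065916} = - \frac{6535016987456110113}{367065916}$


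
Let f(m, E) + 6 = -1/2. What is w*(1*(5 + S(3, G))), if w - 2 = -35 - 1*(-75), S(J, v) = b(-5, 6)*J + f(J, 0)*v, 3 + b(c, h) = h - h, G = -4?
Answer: 924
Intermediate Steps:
f(m, E) = -13/2 (f(m, E) = -6 - 1/2 = -6 - 1*½ = -6 - ½ = -13/2)
b(c, h) = -3 (b(c, h) = -3 + (h - h) = -3 + 0 = -3)
S(J, v) = -3*J - 13*v/2
w = 42 (w = 2 + (-35 - 1*(-75)) = 2 + (-35 + 75) = 2 + 40 = 42)
w*(1*(5 + S(3, G))) = 42*(1*(5 + (-3*3 - 13/2*(-4)))) = 42*(1*(5 + (-9 + 26))) = 42*(1*(5 + 17)) = 42*(1*22) = 42*22 = 924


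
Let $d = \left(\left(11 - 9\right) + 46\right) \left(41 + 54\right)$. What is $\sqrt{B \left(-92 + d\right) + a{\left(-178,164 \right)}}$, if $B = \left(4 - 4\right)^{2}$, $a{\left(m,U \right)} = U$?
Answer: $2 \sqrt{41} \approx 12.806$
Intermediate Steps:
$d = 4560$ ($d = \left(2 + 46\right) 95 = 48 \cdot 95 = 4560$)
$B = 0$ ($B = 0^{2} = 0$)
$\sqrt{B \left(-92 + d\right) + a{\left(-178,164 \right)}} = \sqrt{0 \left(-92 + 4560\right) + 164} = \sqrt{0 \cdot 4468 + 164} = \sqrt{0 + 164} = \sqrt{164} = 2 \sqrt{41}$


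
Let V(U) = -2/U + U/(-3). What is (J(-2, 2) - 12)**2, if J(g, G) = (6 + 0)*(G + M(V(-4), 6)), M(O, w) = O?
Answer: 121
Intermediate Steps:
V(U) = -2/U - U/3 (V(U) = -2/U + U*(-1/3) = -2/U - U/3)
J(g, G) = 11 + 6*G (J(g, G) = (6 + 0)*(G + (-2/(-4) - 1/3*(-4))) = 6*(G + (-2*(-1/4) + 4/3)) = 6*(G + (1/2 + 4/3)) = 6*(G + 11/6) = 6*(11/6 + G) = 11 + 6*G)
(J(-2, 2) - 12)**2 = ((11 + 6*2) - 12)**2 = ((11 + 12) - 12)**2 = (23 - 12)**2 = 11**2 = 121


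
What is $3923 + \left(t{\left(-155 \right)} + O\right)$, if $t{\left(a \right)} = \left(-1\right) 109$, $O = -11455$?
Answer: $-7641$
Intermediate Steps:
$t{\left(a \right)} = -109$
$3923 + \left(t{\left(-155 \right)} + O\right) = 3923 - 11564 = -7641$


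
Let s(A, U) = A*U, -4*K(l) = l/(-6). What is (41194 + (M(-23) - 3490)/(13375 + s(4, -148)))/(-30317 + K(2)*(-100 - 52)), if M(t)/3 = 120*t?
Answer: -526571132/387704129 ≈ -1.3582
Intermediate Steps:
K(l) = l/24 (K(l) = -l/(4*(-6)) = -l*(-1)/(4*6) = -(-1)*l/24 = l/24)
M(t) = 360*t (M(t) = 3*(120*t) = 360*t)
(41194 + (M(-23) - 3490)/(13375 + s(4, -148)))/(-30317 + K(2)*(-100 - 52)) = (41194 + (360*(-23) - 3490)/(13375 + 4*(-148)))/(-30317 + ((1/24)*2)*(-100 - 52)) = (41194 + (-8280 - 3490)/(13375 - 592))/(-30317 + (1/12)*(-152)) = (41194 - 11770/12783)/(-30317 - 38/3) = (41194 - 11770*1/12783)/(-90989/3) = (41194 - 11770/12783)*(-3/90989) = (526571132/12783)*(-3/90989) = -526571132/387704129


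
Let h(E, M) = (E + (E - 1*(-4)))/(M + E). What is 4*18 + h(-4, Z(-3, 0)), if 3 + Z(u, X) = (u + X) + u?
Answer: 940/13 ≈ 72.308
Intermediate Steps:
Z(u, X) = -3 + X + 2*u (Z(u, X) = -3 + ((u + X) + u) = -3 + ((X + u) + u) = -3 + (X + 2*u) = -3 + X + 2*u)
h(E, M) = (4 + 2*E)/(E + M) (h(E, M) = (E + (E + 4))/(E + M) = (E + (4 + E))/(E + M) = (4 + 2*E)/(E + M))
4*18 + h(-4, Z(-3, 0)) = 4*18 + 2*(2 - 4)/(-4 + (-3 + 0 + 2*(-3))) = 72 + 2*(-2)/(-4 + (-3 + 0 - 6)) = 72 + 2*(-2)/(-4 - 9) = 72 + 2*(-2)/(-13) = 72 + 2*(-1/13)*(-2) = 72 + 4/13 = 940/13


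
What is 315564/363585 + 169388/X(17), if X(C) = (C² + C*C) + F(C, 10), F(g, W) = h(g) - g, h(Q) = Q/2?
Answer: 2422221556/8120065 ≈ 298.30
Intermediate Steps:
h(Q) = Q/2 (h(Q) = Q*(½) = Q/2)
F(g, W) = -g/2 (F(g, W) = g/2 - g = -g/2)
X(C) = 2*C² - C/2 (X(C) = (C² + C*C) - C/2 = (C² + C²) - C/2 = 2*C² - C/2)
315564/363585 + 169388/X(17) = 315564/363585 + 169388/(((½)*17*(-1 + 4*17))) = 315564*(1/363585) + 169388/(((½)*17*(-1 + 68))) = 105188/121195 + 169388/(((½)*17*67)) = 105188/121195 + 169388/(1139/2) = 105188/121195 + 169388*(2/1139) = 105188/121195 + 19928/67 = 2422221556/8120065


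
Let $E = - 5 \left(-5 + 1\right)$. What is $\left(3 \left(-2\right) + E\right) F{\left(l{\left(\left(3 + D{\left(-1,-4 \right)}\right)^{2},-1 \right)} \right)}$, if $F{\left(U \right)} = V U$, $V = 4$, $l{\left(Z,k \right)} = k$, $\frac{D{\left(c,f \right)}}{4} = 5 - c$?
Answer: $-56$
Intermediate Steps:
$D{\left(c,f \right)} = 20 - 4 c$ ($D{\left(c,f \right)} = 4 \left(5 - c\right) = 20 - 4 c$)
$E = 20$ ($E = \left(-5\right) \left(-4\right) = 20$)
$F{\left(U \right)} = 4 U$
$\left(3 \left(-2\right) + E\right) F{\left(l{\left(\left(3 + D{\left(-1,-4 \right)}\right)^{2},-1 \right)} \right)} = \left(3 \left(-2\right) + 20\right) 4 \left(-1\right) = \left(-6 + 20\right) \left(-4\right) = 14 \left(-4\right) = -56$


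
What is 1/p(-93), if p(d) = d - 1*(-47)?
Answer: -1/46 ≈ -0.021739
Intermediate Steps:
p(d) = 47 + d (p(d) = d + 47 = 47 + d)
1/p(-93) = 1/(47 - 93) = 1/(-46) = -1/46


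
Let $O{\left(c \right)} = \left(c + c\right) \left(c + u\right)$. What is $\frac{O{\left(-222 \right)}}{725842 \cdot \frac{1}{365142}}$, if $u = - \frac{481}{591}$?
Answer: $\frac{3558141554964}{71495437} \approx 49767.0$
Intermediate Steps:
$u = - \frac{481}{591}$ ($u = \left(-481\right) \frac{1}{591} = - \frac{481}{591} \approx -0.81388$)
$O{\left(c \right)} = 2 c \left(- \frac{481}{591} + c\right)$ ($O{\left(c \right)} = \left(c + c\right) \left(c - \frac{481}{591}\right) = 2 c \left(- \frac{481}{591} + c\right)$)
$\frac{O{\left(-222 \right)}}{725842 \cdot \frac{1}{365142}} = \frac{\frac{2}{591} \left(-222\right) \left(-481 + 591 \left(-222\right)\right)}{725842 \cdot \frac{1}{365142}} = \frac{\frac{2}{591} \left(-222\right) \left(-481 - 131202\right)}{725842 \cdot \frac{1}{365142}} = \frac{\frac{2}{591} \left(-222\right) \left(-131683\right)}{\frac{362921}{182571}} = \frac{19489084}{197} \cdot \frac{182571}{362921} = \frac{3558141554964}{71495437}$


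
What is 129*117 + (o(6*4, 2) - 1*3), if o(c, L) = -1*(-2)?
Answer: 15092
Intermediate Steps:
o(c, L) = 2
129*117 + (o(6*4, 2) - 1*3) = 129*117 + (2 - 1*3) = 15093 + (2 - 3) = 15093 - 1 = 15092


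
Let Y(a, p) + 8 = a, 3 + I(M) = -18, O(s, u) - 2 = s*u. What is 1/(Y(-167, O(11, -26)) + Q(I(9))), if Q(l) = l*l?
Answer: 1/266 ≈ 0.0037594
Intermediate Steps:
O(s, u) = 2 + s*u
I(M) = -21 (I(M) = -3 - 18 = -21)
Q(l) = l²
Y(a, p) = -8 + a
1/(Y(-167, O(11, -26)) + Q(I(9))) = 1/((-8 - 167) + (-21)²) = 1/(-175 + 441) = 1/266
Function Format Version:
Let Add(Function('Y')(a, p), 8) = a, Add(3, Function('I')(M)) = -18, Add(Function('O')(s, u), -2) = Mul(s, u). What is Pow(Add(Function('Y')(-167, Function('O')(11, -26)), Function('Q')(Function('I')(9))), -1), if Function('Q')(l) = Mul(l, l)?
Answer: Rational(1, 266) ≈ 0.0037594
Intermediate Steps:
Function('O')(s, u) = Add(2, Mul(s, u))
Function('I')(M) = -21 (Function('I')(M) = Add(-3, -18) = -21)
Function('Q')(l) = Pow(l, 2)
Function('Y')(a, p) = Add(-8, a)
Pow(Add(Function('Y')(-167, Function('O')(11, -26)), Function('Q')(Function('I')(9))), -1) = Pow(Add(Add(-8, -167), Pow(-21, 2)), -1) = Pow(Add(-175, 441), -1) = Pow(266, -1) = Rational(1, 266)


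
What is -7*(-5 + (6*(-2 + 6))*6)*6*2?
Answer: -11676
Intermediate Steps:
-7*(-5 + (6*(-2 + 6))*6)*6*2 = -7*(-5 + (6*4)*6)*6*2 = -7*(-5 + 24*6)*6*2 = -7*(-5 + 144)*6*2 = -973*6*2 = -7*834*2 = -5838*2 = -11676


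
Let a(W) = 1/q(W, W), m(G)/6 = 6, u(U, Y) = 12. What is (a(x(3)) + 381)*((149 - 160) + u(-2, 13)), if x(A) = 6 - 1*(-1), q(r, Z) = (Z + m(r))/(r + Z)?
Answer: 16397/43 ≈ 381.33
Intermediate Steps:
m(G) = 36 (m(G) = 6*6 = 36)
q(r, Z) = (36 + Z)/(Z + r) (q(r, Z) = (Z + 36)/(r + Z) = (36 + Z)/(Z + r))
x(A) = 7 (x(A) = 6 + 1 = 7)
a(W) = 2*W/(36 + W) (a(W) = 1/((36 + W)/(W + W)) = 1/((36 + W)/((2*W))) = 1/((1/(2*W))*(36 + W)) = 1/((36 + W)/(2*W)) = 2*W/(36 + W))
(a(x(3)) + 381)*((149 - 160) + u(-2, 13)) = (2*7/(36 + 7) + 381)*((149 - 160) + 12) = (2*7/43 + 381)*(-11 + 12) = (2*7*(1/43) + 381)*1 = (14/43 + 381)*1 = (16397/43)*1 = 16397/43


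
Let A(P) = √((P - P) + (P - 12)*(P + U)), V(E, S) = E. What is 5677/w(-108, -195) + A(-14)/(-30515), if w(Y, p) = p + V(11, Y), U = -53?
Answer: -5677/184 - √1742/30515 ≈ -30.855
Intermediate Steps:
A(P) = √((-53 + P)*(-12 + P)) (A(P) = √((P - P) + (P - 12)*(P - 53)) = √(0 + (-12 + P)*(-53 + P)) = √(0 + (-53 + P)*(-12 + P)) = √((-53 + P)*(-12 + P)))
w(Y, p) = 11 + p (w(Y, p) = p + 11 = 11 + p)
5677/w(-108, -195) + A(-14)/(-30515) = 5677/(11 - 195) + √(636 + (-14)² - 65*(-14))/(-30515) = 5677/(-184) + √(636 + 196 + 910)*(-1/30515) = 5677*(-1/184) + √1742*(-1/30515) = -5677/184 - √1742/30515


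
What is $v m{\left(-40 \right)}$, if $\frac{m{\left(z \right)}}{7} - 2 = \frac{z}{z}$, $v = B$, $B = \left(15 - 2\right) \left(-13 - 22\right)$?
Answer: $-9555$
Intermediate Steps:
$B = -455$ ($B = 13 \left(-35\right) = -455$)
$v = -455$
$m{\left(z \right)} = 21$ ($m{\left(z \right)} = 14 + 7 \frac{z}{z} = 14 + 7 \cdot 1 = 14 + 7 = 21$)
$v m{\left(-40 \right)} = \left(-455\right) 21 = -9555$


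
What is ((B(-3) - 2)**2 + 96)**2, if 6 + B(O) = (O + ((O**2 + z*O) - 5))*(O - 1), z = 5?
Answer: 5760000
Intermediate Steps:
B(O) = -6 + (-1 + O)*(-5 + O**2 + 6*O) (B(O) = -6 + (O + ((O**2 + 5*O) - 5))*(O - 1) = -6 + (O + (-5 + O**2 + 5*O))*(-1 + O) = -6 + (-5 + O**2 + 6*O)*(-1 + O) = -6 + (-1 + O)*(-5 + O**2 + 6*O))
((B(-3) - 2)**2 + 96)**2 = (((-1 + (-3)**3 - 11*(-3) + 5*(-3)**2) - 2)**2 + 96)**2 = (((-1 - 27 + 33 + 5*9) - 2)**2 + 96)**2 = (((-1 - 27 + 33 + 45) - 2)**2 + 96)**2 = ((50 - 2)**2 + 96)**2 = (48**2 + 96)**2 = (2304 + 96)**2 = 2400**2 = 5760000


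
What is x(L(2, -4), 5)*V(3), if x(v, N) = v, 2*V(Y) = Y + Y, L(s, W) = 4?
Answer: 12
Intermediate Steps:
V(Y) = Y (V(Y) = (Y + Y)/2 = (2*Y)/2 = Y)
x(L(2, -4), 5)*V(3) = 4*3 = 12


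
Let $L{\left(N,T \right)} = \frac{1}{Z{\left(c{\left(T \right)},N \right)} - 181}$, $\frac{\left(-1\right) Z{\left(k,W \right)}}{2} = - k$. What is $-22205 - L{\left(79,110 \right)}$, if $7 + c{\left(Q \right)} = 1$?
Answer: $- \frac{4285564}{193} \approx -22205.0$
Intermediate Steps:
$c{\left(Q \right)} = -6$ ($c{\left(Q \right)} = -7 + 1 = -6$)
$Z{\left(k,W \right)} = 2 k$ ($Z{\left(k,W \right)} = - 2 \left(- k\right) = 2 k$)
$L{\left(N,T \right)} = - \frac{1}{193}$ ($L{\left(N,T \right)} = \frac{1}{2 \left(-6\right) - 181} = \frac{1}{-12 - 181} = \frac{1}{-193} = - \frac{1}{193}$)
$-22205 - L{\left(79,110 \right)} = -22205 - - \frac{1}{193} = -22205 + \frac{1}{193} = - \frac{4285564}{193}$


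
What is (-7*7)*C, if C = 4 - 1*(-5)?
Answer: -441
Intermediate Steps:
C = 9 (C = 4 + 5 = 9)
(-7*7)*C = -7*7*9 = -49*9 = -441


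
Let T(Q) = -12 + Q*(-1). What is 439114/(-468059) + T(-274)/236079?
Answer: -103542962548/110498900661 ≈ -0.93705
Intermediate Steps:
T(Q) = -12 - Q
439114/(-468059) + T(-274)/236079 = 439114/(-468059) + (-12 - 1*(-274))/236079 = 439114*(-1/468059) + (-12 + 274)*(1/236079) = -439114/468059 + 262*(1/236079) = -439114/468059 + 262/236079 = -103542962548/110498900661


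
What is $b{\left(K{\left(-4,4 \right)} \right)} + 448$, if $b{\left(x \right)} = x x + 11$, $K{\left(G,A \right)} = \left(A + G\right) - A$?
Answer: $475$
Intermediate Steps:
$K{\left(G,A \right)} = G$
$b{\left(x \right)} = 11 + x^{2}$ ($b{\left(x \right)} = x^{2} + 11 = 11 + x^{2}$)
$b{\left(K{\left(-4,4 \right)} \right)} + 448 = \left(11 + \left(-4\right)^{2}\right) + 448 = \left(11 + 16\right) + 448 = 27 + 448 = 475$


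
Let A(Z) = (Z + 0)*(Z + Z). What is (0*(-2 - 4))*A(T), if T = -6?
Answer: 0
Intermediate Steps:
A(Z) = 2*Z**2 (A(Z) = Z*(2*Z) = 2*Z**2)
(0*(-2 - 4))*A(T) = (0*(-2 - 4))*(2*(-6)**2) = (0*(-6))*(2*36) = 0*72 = 0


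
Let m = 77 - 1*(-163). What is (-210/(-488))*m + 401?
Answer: 30761/61 ≈ 504.28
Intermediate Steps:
m = 240 (m = 77 + 163 = 240)
(-210/(-488))*m + 401 = -210/(-488)*240 + 401 = -210*(-1/488)*240 + 401 = (105/244)*240 + 401 = 6300/61 + 401 = 30761/61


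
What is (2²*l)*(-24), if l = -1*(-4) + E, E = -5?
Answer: 96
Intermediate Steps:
l = -1 (l = -1*(-4) - 5 = 4 - 5 = -1)
(2²*l)*(-24) = (2²*(-1))*(-24) = (4*(-1))*(-24) = -4*(-24) = 96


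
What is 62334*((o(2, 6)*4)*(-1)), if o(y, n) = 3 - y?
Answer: -249336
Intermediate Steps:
62334*((o(2, 6)*4)*(-1)) = 62334*(((3 - 1*2)*4)*(-1)) = 62334*(((3 - 2)*4)*(-1)) = 62334*((1*4)*(-1)) = 62334*(4*(-1)) = 62334*(-4) = -249336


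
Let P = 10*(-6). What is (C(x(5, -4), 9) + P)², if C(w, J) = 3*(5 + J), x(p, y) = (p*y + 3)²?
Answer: 324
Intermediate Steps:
x(p, y) = (3 + p*y)²
C(w, J) = 15 + 3*J
P = -60
(C(x(5, -4), 9) + P)² = ((15 + 3*9) - 60)² = ((15 + 27) - 60)² = (42 - 60)² = (-18)² = 324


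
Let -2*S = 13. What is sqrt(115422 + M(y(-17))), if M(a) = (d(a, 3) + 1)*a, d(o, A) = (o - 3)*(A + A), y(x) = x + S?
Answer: sqrt(119135) ≈ 345.16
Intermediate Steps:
S = -13/2 (S = -1/2*13 = -13/2 ≈ -6.5000)
y(x) = -13/2 + x (y(x) = x - 13/2 = -13/2 + x)
d(o, A) = 2*A*(-3 + o) (d(o, A) = (-3 + o)*(2*A) = 2*A*(-3 + o))
M(a) = a*(-17 + 6*a) (M(a) = (2*3*(-3 + a) + 1)*a = ((-18 + 6*a) + 1)*a = (-17 + 6*a)*a = a*(-17 + 6*a))
sqrt(115422 + M(y(-17))) = sqrt(115422 + (-13/2 - 17)*(-17 + 6*(-13/2 - 17))) = sqrt(115422 - 47*(-17 + 6*(-47/2))/2) = sqrt(115422 - 47*(-17 - 141)/2) = sqrt(115422 - 47/2*(-158)) = sqrt(115422 + 3713) = sqrt(119135)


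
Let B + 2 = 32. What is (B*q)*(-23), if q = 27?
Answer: -18630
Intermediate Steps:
B = 30 (B = -2 + 32 = 30)
(B*q)*(-23) = (30*27)*(-23) = 810*(-23) = -18630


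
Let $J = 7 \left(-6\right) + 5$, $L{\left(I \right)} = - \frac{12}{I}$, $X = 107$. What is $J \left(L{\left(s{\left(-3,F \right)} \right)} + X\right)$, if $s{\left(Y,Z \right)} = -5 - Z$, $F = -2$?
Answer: $-4107$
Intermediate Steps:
$J = -37$ ($J = -42 + 5 = -37$)
$J \left(L{\left(s{\left(-3,F \right)} \right)} + X\right) = - 37 \left(- \frac{12}{-5 - -2} + 107\right) = - 37 \left(- \frac{12}{-5 + 2} + 107\right) = - 37 \left(- \frac{12}{-3} + 107\right) = - 37 \left(\left(-12\right) \left(- \frac{1}{3}\right) + 107\right) = - 37 \left(4 + 107\right) = \left(-37\right) 111 = -4107$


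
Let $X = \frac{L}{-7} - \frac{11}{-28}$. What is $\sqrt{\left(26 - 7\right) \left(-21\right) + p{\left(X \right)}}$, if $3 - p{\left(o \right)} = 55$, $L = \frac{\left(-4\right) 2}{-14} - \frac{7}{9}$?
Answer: $i \sqrt{451} \approx 21.237 i$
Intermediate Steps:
$L = - \frac{13}{63}$ ($L = \left(-8\right) \left(- \frac{1}{14}\right) - \frac{7}{9} = \frac{4}{7} - \frac{7}{9} = - \frac{13}{63} \approx -0.20635$)
$X = \frac{745}{1764}$ ($X = - \frac{13}{63 \left(-7\right)} - \frac{11}{-28} = \left(- \frac{13}{63}\right) \left(- \frac{1}{7}\right) - - \frac{11}{28} = \frac{13}{441} + \frac{11}{28} = \frac{745}{1764} \approx 0.42234$)
$p{\left(o \right)} = -52$ ($p{\left(o \right)} = 3 - 55 = -52$)
$\sqrt{\left(26 - 7\right) \left(-21\right) + p{\left(X \right)}} = \sqrt{\left(26 - 7\right) \left(-21\right) - 52} = \sqrt{19 \left(-21\right) - 52} = \sqrt{-399 - 52} = \sqrt{-451} = i \sqrt{451}$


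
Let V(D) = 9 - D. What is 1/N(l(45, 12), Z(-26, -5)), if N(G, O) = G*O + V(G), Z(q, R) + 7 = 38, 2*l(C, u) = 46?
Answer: 1/699 ≈ 0.0014306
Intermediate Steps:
l(C, u) = 23 (l(C, u) = (1/2)*46 = 23)
Z(q, R) = 31 (Z(q, R) = -7 + 38 = 31)
N(G, O) = 9 - G + G*O (N(G, O) = G*O + (9 - G) = 9 - G + G*O)
1/N(l(45, 12), Z(-26, -5)) = 1/(9 - 1*23 + 23*31) = 1/(9 - 23 + 713) = 1/699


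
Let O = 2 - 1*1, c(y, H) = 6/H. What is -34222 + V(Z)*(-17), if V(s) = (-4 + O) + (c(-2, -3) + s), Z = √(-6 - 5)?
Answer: -34137 - 17*I*√11 ≈ -34137.0 - 56.383*I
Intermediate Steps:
O = 1 (O = 2 - 1 = 1)
Z = I*√11 (Z = √(-11) = I*√11 ≈ 3.3166*I)
V(s) = -5 + s (V(s) = (-4 + 1) + (6/(-3) + s) = -3 + (6*(-⅓) + s) = -3 + (-2 + s) = -5 + s)
-34222 + V(Z)*(-17) = -34222 + (-5 + I*√11)*(-17) = -34222 + (85 - 17*I*√11) = -34137 - 17*I*√11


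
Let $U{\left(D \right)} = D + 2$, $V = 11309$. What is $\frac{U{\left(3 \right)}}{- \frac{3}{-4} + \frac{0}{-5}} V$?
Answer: $\frac{226180}{3} \approx 75393.0$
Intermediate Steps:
$U{\left(D \right)} = 2 + D$
$\frac{U{\left(3 \right)}}{- \frac{3}{-4} + \frac{0}{-5}} V = \frac{2 + 3}{- \frac{3}{-4} + \frac{0}{-5}} \cdot 11309 = \frac{5}{\left(-3\right) \left(- \frac{1}{4}\right) + 0 \left(- \frac{1}{5}\right)} 11309 = \frac{5}{\frac{3}{4} + 0} \cdot 11309 = \frac{5}{\frac{3}{4}} \cdot 11309 = 5 \cdot \frac{4}{3} \cdot 11309 = \frac{20}{3} \cdot 11309 = \frac{226180}{3}$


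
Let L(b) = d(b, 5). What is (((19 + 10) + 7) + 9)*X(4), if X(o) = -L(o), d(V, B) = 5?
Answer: -225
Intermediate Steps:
L(b) = 5
X(o) = -5 (X(o) = -1*5 = -5)
(((19 + 10) + 7) + 9)*X(4) = (((19 + 10) + 7) + 9)*(-5) = ((29 + 7) + 9)*(-5) = (36 + 9)*(-5) = 45*(-5) = -225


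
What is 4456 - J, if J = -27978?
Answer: 32434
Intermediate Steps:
4456 - J = 4456 - 1*(-27978) = 4456 + 27978 = 32434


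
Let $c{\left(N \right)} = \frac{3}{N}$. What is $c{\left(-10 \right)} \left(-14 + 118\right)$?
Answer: $- \frac{156}{5} \approx -31.2$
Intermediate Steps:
$c{\left(-10 \right)} \left(-14 + 118\right) = \frac{3}{-10} \left(-14 + 118\right) = 3 \left(- \frac{1}{10}\right) 104 = \left(- \frac{3}{10}\right) 104 = - \frac{156}{5}$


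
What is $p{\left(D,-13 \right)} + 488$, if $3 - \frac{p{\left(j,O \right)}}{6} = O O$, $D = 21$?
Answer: $-508$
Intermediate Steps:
$p{\left(j,O \right)} = 18 - 6 O^{2}$ ($p{\left(j,O \right)} = 18 - 6 O O = 18 - 6 O^{2}$)
$p{\left(D,-13 \right)} + 488 = \left(18 - 6 \left(-13\right)^{2}\right) + 488 = \left(18 - 1014\right) + 488 = -996 + 488 = -508$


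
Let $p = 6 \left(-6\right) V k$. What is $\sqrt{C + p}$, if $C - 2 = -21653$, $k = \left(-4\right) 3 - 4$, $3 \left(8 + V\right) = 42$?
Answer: $i \sqrt{18195} \approx 134.89 i$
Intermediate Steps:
$V = 6$ ($V = -8 + \frac{1}{3} \cdot 42 = -8 + 14 = 6$)
$k = -16$ ($k = -12 - 4 = -16$)
$C = -21651$ ($C = 2 - 21653 = -21651$)
$p = 3456$ ($p = 6 \left(-6\right) 6 \left(-16\right) = \left(-36\right) 6 \left(-16\right) = \left(-216\right) \left(-16\right) = 3456$)
$\sqrt{C + p} = \sqrt{-21651 + 3456} = \sqrt{-18195} = i \sqrt{18195}$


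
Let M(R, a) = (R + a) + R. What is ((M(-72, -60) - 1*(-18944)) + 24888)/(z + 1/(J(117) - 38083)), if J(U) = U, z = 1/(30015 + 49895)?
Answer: -16545172197710/5243 ≈ -3.1557e+9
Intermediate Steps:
M(R, a) = a + 2*R
z = 1/79910 ≈ 1.2514e-5
((M(-72, -60) - 1*(-18944)) + 24888)/(z + 1/(J(117) - 38083)) = (((-60 + 2*(-72)) - 1*(-18944)) + 24888)/(1/79910 + 1/(117 - 38083)) = (((-60 - 144) + 18944) + 24888)/(1/79910 + 1/(-37966)) = ((-204 + 18944) + 24888)/(1/79910 - 1/37966) = (18740 + 24888)/(-10486/758465765) = 43628*(-758465765/10486) = -16545172197710/5243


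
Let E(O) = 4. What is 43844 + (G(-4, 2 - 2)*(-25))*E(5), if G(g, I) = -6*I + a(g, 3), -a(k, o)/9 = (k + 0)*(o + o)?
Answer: 22244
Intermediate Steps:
a(k, o) = -18*k*o (a(k, o) = -9*(k + 0)*(o + o) = -9*k*2*o = -18*k*o)
G(g, I) = -54*g - 6*I (G(g, I) = -6*I - 18*g*3 = -6*I - 54*g = -54*g - 6*I)
43844 + (G(-4, 2 - 2)*(-25))*E(5) = 43844 + ((-54*(-4) - 6*(2 - 2))*(-25))*4 = 43844 + ((216 - 6*0)*(-25))*4 = 43844 + ((216 + 0)*(-25))*4 = 43844 + (216*(-25))*4 = 43844 - 5400*4 = 43844 - 21600 = 22244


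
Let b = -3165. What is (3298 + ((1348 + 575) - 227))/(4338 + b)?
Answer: 4994/1173 ≈ 4.2575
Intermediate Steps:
(3298 + ((1348 + 575) - 227))/(4338 + b) = (3298 + ((1348 + 575) - 227))/(4338 - 3165) = (3298 + (1923 - 227))/1173 = (3298 + 1696)*(1/1173) = 4994*(1/1173) = 4994/1173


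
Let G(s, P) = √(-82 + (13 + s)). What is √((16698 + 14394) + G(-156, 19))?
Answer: √(31092 + 15*I) ≈ 176.33 + 0.0425*I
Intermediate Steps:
G(s, P) = √(-69 + s)
√((16698 + 14394) + G(-156, 19)) = √((16698 + 14394) + √(-69 - 156)) = √(31092 + √(-225)) = √(31092 + 15*I)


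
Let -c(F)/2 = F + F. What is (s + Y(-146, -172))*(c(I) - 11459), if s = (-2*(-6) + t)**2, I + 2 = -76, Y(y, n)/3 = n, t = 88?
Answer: -105718148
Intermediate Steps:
Y(y, n) = 3*n
I = -78 (I = -2 - 76 = -78)
c(F) = -4*F (c(F) = -2*(F + F) = -4*F)
s = 10000 (s = (-2*(-6) + 88)**2 = (12 + 88)**2 = 100**2 = 10000)
(s + Y(-146, -172))*(c(I) - 11459) = (10000 + 3*(-172))*(-4*(-78) - 11459) = (10000 - 516)*(312 - 11459) = 9484*(-11147) = -105718148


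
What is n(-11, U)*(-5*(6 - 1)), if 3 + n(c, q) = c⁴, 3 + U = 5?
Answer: -365950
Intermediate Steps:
U = 2 (U = -3 + 5 = 2)
n(c, q) = -3 + c⁴
n(-11, U)*(-5*(6 - 1)) = (-3 + (-11)⁴)*(-5*(6 - 1)) = (-3 + 14641)*(-5*5) = 14638*(-25) = -365950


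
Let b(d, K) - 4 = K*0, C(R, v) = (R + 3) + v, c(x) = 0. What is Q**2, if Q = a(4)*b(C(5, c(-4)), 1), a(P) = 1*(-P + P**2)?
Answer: 2304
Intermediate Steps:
C(R, v) = 3 + R + v (C(R, v) = (3 + R) + v = 3 + R + v)
a(P) = P**2 - P (a(P) = 1*(P**2 - P) = P**2 - P)
b(d, K) = 4 (b(d, K) = 4 + K*0 = 4 + 0 = 4)
Q = 48 (Q = (4*(-1 + 4))*4 = (4*3)*4 = 12*4 = 48)
Q**2 = 48**2 = 2304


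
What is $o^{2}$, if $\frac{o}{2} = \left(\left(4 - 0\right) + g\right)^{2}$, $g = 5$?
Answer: $26244$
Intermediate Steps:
$o = 162$ ($o = 2 \left(\left(4 - 0\right) + 5\right)^{2} = 2 \left(\left(4 + 0\right) + 5\right)^{2} = 2 \left(4 + 5\right)^{2} = 2 \cdot 9^{2} = 2 \cdot 81 = 162$)
$o^{2} = 162^{2} = 26244$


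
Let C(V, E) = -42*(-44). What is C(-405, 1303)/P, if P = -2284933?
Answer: -264/326419 ≈ -0.00080878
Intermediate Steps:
C(V, E) = 1848
C(-405, 1303)/P = 1848/(-2284933) = 1848*(-1/2284933) = -264/326419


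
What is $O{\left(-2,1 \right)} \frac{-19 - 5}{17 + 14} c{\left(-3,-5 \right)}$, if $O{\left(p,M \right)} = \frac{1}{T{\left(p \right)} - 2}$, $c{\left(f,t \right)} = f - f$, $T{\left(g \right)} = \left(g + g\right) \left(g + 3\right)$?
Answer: $0$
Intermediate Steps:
$T{\left(g \right)} = 2 g \left(3 + g\right)$
$c{\left(f,t \right)} = 0$
$O{\left(p,M \right)} = \frac{1}{-2 + 2 p \left(3 + p\right)}$ ($O{\left(p,M \right)} = \frac{1}{2 p \left(3 + p\right) - 2} = \frac{1}{-2 + 2 p \left(3 + p\right)}$)
$O{\left(-2,1 \right)} \frac{-19 - 5}{17 + 14} c{\left(-3,-5 \right)} = \frac{1}{2 \left(-1 - 2 \left(3 - 2\right)\right)} \frac{-19 - 5}{17 + 14} \cdot 0 = \frac{1}{2 \left(-1 - 2\right)} \left(- \frac{24}{31}\right) 0 = \frac{1}{2 \left(-1 - 2\right)} \left(\left(-24\right) \frac{1}{31}\right) 0 = \frac{1}{2 \left(-3\right)} \left(- \frac{24}{31}\right) 0 = \frac{1}{2} \left(- \frac{1}{3}\right) \left(- \frac{24}{31}\right) 0 = \left(- \frac{1}{6}\right) \left(- \frac{24}{31}\right) 0 = \frac{4}{31} \cdot 0 = 0$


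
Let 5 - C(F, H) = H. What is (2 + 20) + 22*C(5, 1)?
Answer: 110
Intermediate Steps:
C(F, H) = 5 - H
(2 + 20) + 22*C(5, 1) = (2 + 20) + 22*(5 - 1*1) = 22 + 22*(5 - 1) = 22 + 22*4 = 22 + 88 = 110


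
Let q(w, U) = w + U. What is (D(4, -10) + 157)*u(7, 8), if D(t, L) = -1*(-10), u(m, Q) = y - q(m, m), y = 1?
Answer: -2171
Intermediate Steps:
q(w, U) = U + w
u(m, Q) = 1 - 2*m (u(m, Q) = 1 - (m + m) = 1 - 2*m)
D(t, L) = 10
(D(4, -10) + 157)*u(7, 8) = (10 + 157)*(1 - 2*7) = 167*(1 - 14) = 167*(-13) = -2171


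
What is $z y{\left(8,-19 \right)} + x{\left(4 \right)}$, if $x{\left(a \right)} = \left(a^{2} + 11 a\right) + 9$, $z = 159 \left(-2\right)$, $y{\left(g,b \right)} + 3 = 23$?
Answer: $-6291$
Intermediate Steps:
$y{\left(g,b \right)} = 20$ ($y{\left(g,b \right)} = -3 + 23 = 20$)
$z = -318$
$x{\left(a \right)} = 9 + a^{2} + 11 a$
$z y{\left(8,-19 \right)} + x{\left(4 \right)} = \left(-318\right) 20 + \left(9 + 4^{2} + 11 \cdot 4\right) = -6360 + \left(9 + 16 + 44\right) = -6360 + 69 = -6291$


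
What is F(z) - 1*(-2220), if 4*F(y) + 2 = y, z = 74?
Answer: 2238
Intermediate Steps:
F(y) = -½ + y/4
F(z) - 1*(-2220) = (-½ + (¼)*74) - 1*(-2220) = (-½ + 37/2) + 2220 = 18 + 2220 = 2238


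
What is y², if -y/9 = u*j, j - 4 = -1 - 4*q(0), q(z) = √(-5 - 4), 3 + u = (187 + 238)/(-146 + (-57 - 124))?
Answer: -2401855740/11881 - 1280989728*I/11881 ≈ -2.0216e+5 - 1.0782e+5*I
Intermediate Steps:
u = -1406/327 (u = -3 + (187 + 238)/(-146 + (-57 - 124)) = -3 + 425/(-146 - 181) = -3 + 425/(-327) = -3 + 425*(-1/327) = -3 - 425/327 = -1406/327 ≈ -4.2997)
q(z) = 3*I (q(z) = √(-9) = 3*I)
j = 3 - 12*I (j = 4 + (-1 - 12*I) = 3 - 12*I ≈ 3.0 - 12.0*I)
y = 12654/109 - 50616*I/109 (y = -(-4218)*(3 - 12*I)/109 = -9*(-1406/109 + 5624*I/109) = 12654/109 - 50616*I/109 ≈ 116.09 - 464.37*I)
y² = (12654/109 - 50616*I/109)²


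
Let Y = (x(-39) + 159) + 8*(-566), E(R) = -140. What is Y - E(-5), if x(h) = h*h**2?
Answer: -63548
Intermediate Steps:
x(h) = h**3
Y = -63688 (Y = ((-39)**3 + 159) + 8*(-566) = (-59319 + 159) - 4528 = -59160 - 4528 = -63688)
Y - E(-5) = -63688 - 1*(-140) = -63688 + 140 = -63548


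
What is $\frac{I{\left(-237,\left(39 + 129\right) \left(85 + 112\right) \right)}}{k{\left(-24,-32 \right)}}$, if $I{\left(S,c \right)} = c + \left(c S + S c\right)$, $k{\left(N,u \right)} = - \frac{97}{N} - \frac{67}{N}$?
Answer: $- \frac{93926448}{41} \approx -2.2909 \cdot 10^{6}$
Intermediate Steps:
$k{\left(N,u \right)} = - \frac{164}{N}$
$I{\left(S,c \right)} = c + 2 S c$ ($I{\left(S,c \right)} = c + \left(S c + S c\right) = c + 2 S c$)
$\frac{I{\left(-237,\left(39 + 129\right) \left(85 + 112\right) \right)}}{k{\left(-24,-32 \right)}} = \frac{\left(39 + 129\right) \left(85 + 112\right) \left(1 + 2 \left(-237\right)\right)}{\left(-164\right) \frac{1}{-24}} = \frac{168 \cdot 197 \left(1 - 474\right)}{\left(-164\right) \left(- \frac{1}{24}\right)} = \frac{33096 \left(-473\right)}{\frac{41}{6}} = \left(-15654408\right) \frac{6}{41} = - \frac{93926448}{41}$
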